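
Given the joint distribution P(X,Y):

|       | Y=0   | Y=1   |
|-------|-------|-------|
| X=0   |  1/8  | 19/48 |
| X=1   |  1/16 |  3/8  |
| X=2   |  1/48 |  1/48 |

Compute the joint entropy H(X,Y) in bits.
1.9176 bits

H(X,Y) = -Σ_{x,y} P(x,y) log₂ P(x,y). Per-cell terms -P(x,y)·log₂P(x,y):
  X=0: 0.3750, 0.5292
  X=1: 0.2500, 0.5306
  X=2: 0.1164, 0.1164
Sum of the 6 terms: H(X,Y) = 1.9176 bits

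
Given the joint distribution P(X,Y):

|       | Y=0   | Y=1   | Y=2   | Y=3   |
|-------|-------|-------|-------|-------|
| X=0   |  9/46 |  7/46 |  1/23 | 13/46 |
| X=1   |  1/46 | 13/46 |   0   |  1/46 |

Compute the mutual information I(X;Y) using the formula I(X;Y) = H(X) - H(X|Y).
0.2898 bits

I(X;Y) = H(X) - H(X|Y)

Marginal of X (row sums):
  P(X=0) = 9/46 + 7/46 + 1/23 + 13/46 = 31/46
  P(X=1) = 1/46 + 13/46 + 0 + 1/46 = 15/46
H(X) = -[(31/46)·log₂(31/46) + (15/46)·log₂(15/46)]
  = 0.38370 + 0.52718 = 0.91088 bits

Marginal of Y (column sums):
  P(Y=0) = 9/46 + 1/46 = 5/23
  P(Y=1) = 7/46 + 13/46 = 10/23
  P(Y=2) = 1/23 + 0 = 1/23
  P(Y=3) = 13/46 + 1/46 = 7/23
H(X|Y) = Σ_y P(y)·H(X|Y=y):
  Y=0: P(Y=0) = 5/23, P(X|Y=0) = (9/10, 1/10) → H(X|Y=0) = 0.46900
  Y=1: P(Y=1) = 10/23, P(X|Y=1) = (7/20, 13/20) → H(X|Y=1) = 0.93407
  Y=2: P(Y=2) = 1/23, P(X|Y=2) = (1, 0) → H(X|Y=2) = 0.00000
  Y=3: P(Y=3) = 7/23, P(X|Y=3) = (13/14, 1/14) → H(X|Y=3) = 0.37123
H(X|Y) = (5/23)·0.46900 + (10/23)·0.93407 + (1/23)·0.00000 + (7/23)·0.37123 = 0.62106 bits

I(X;Y) = H(X) - H(X|Y) = 0.91088 - 0.62106 = 0.2898 bits

Cross-check via I(X;Y) = H(X) + H(Y) - H(X,Y): computing H(Y) from the column sums and H(X,Y) from the 8 cells in the same way gives H(Y) = 1.72007 bits and H(X,Y) = 2.34112 bits, so
I(X;Y) = 0.91088 + 1.72007 - 2.34112 = 0.2898 bits ✓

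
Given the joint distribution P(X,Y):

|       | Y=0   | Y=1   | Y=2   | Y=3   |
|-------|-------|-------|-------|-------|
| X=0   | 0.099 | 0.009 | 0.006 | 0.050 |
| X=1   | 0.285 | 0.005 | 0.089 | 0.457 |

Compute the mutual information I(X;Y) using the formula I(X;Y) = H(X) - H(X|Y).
0.0466 bits

I(X;Y) = H(X) - H(X|Y)

Marginal of X (row sums):
  P(X=0) = 0.099 + 0.009 + 0.006 + 0.050 = 0.164
  P(X=1) = 0.285 + 0.005 + 0.089 + 0.457 = 0.836
H(X) = -[0.164·log₂(0.164) + 0.836·log₂(0.836)]
  = 0.4278 + 0.2160 = 0.6438 bits

Marginal of Y (column sums):
  P(Y=0) = 0.099 + 0.285 = 0.384
  P(Y=1) = 0.009 + 0.005 = 0.014
  P(Y=2) = 0.006 + 0.089 = 0.095
  P(Y=3) = 0.050 + 0.457 = 0.507
H(X|Y) = Σ_y P(y)·H(X|Y=y):
  Y=0: P(Y=0) = 0.384, P(X|Y=0) = (33/128, 95/128) → H(X|Y=0) = 0.8234
  Y=1: P(Y=1) = 0.014, P(X|Y=1) = (9/14, 5/14) → H(X|Y=1) = 0.9403
  Y=2: P(Y=2) = 0.095, P(X|Y=2) = (6/95, 89/95) → H(X|Y=2) = 0.3399
  Y=3: P(Y=3) = 0.507, P(X|Y=3) = (50/507, 457/507) → H(X|Y=3) = 0.4646
H(X|Y) = 0.384·0.8234 + 0.014·0.9403 + 0.095·0.3399 + 0.507·0.4646 = 0.5972 bits

I(X;Y) = H(X) - H(X|Y) = 0.6438 - 0.5972 = 0.0466 bits

Cross-check via I(X;Y) = H(X) + H(Y) - H(X,Y): computing H(Y) from the column sums and H(X,Y) from the 8 cells in the same way gives H(Y) = 1.4359 bits and H(X,Y) = 2.0331 bits, so
I(X;Y) = 0.6438 + 1.4359 - 2.0331 = 0.0466 bits ✓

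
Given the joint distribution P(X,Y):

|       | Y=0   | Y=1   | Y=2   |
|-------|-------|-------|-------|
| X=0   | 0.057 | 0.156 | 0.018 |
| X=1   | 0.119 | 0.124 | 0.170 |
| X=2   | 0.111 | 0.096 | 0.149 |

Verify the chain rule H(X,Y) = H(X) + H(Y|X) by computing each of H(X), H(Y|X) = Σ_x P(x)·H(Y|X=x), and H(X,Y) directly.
H(X) = 1.5457 bits, H(Y|X) = 1.4716 bits, H(X,Y) = 3.0173 bits

Marginal of X (row sums):
  P(X=0) = 0.057 + 0.156 + 0.018 = 0.231
  P(X=1) = 0.119 + 0.124 + 0.170 = 0.413
  P(X=2) = 0.111 + 0.096 + 0.149 = 0.356
H(X) = -[0.231·log₂(0.231) + 0.413·log₂(0.413) + 0.356·log₂(0.356)]
  = 0.488342 + 0.526900 + 0.530458 = 1.5457 bits

H(Y|X) = Σ_x P(x)·H(Y|X=x):
  X=0: P(X=0) = 0.231, P(Y|X=0) = (19/77, 52/77, 6/77) → H(Y|X=0) = 1.167523
  X=1: P(X=1) = 0.413, P(Y|X=1) = (17/59, 124/413, 170/413) → H(Y|X=1) = 1.565542
  X=2: P(X=2) = 0.356, P(Y|X=2) = (111/356, 24/89, 149/356) → H(Y|X=2) = 1.560024
H(Y|X) = 0.231·1.167523 + 0.413·1.565542 + 0.356·1.560024 = 1.4716 bits

H(X,Y) = -Σ_{x,y} P(x,y) log₂ P(x,y). Per-cell terms -P(x,y)·log₂P(x,y):
  X=0: 0.235575, 0.418140, 0.104325
  X=1: 0.365445, 0.373437, 0.434587
  X=2: 0.352022, 0.324559, 0.409246
Sum of the 9 terms: H(X,Y) = 3.0173 bits

Chain rule check:
  H(X) + H(Y|X) = 1.5457 + 1.4716 = 3.0173 bits
  H(X,Y) = 3.0173 bits
✓ Chain rule verified.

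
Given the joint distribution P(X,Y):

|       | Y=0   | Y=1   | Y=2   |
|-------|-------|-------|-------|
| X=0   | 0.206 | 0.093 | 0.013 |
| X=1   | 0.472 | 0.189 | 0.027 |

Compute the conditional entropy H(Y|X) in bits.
1.0804 bits

H(Y|X) = H(X,Y) - H(X)

H(X,Y) = -Σ_{x,y} P(x,y) log₂ P(x,y). Per-cell terms -P(x,y)·log₂P(x,y):
  X=0: 0.46953, 0.31868, 0.08145
  X=1: 0.51124, 0.45427, 0.14069
Sum of the 6 terms: H(X,Y) = 1.9759 bits

Marginal of X (row sums):
  P(X=0) = 0.206 + 0.093 + 0.013 = 0.312
  P(X=1) = 0.472 + 0.189 + 0.027 = 0.688
H(X) = -[0.312·log₂(0.312) + 0.688·log₂(0.688)]
  = 0.52428 + 0.37119 = 0.8955 bits

H(Y|X) = H(X,Y) - H(X) = 1.9759 - 0.8955 = 1.0804 bits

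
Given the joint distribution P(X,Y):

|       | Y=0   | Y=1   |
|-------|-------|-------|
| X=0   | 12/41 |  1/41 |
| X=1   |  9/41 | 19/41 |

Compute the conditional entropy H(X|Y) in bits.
0.6443 bits

H(X|Y) = H(X,Y) - H(Y)

H(X,Y) = -Σ_{x,y} P(x,y) log₂ P(x,y). Per-cell terms -P(x,y)·log₂P(x,y):
  X=0: 0.5188, 0.1307
  X=1: 0.4802, 0.5142
Sum of the 4 terms: H(X,Y) = 1.6439 bits

Marginal of Y (column sums):
  P(Y=0) = 12/41 + 9/41 = 21/41
  P(Y=1) = 1/41 + 19/41 = 20/41
H(Y) = -[(21/41)·log₂(21/41) + (20/41)·log₂(20/41)]
  = 0.4944 + 0.5052 = 0.9996 bits

H(X|Y) = H(X,Y) - H(Y) = 1.6439 - 0.9996 = 0.6443 bits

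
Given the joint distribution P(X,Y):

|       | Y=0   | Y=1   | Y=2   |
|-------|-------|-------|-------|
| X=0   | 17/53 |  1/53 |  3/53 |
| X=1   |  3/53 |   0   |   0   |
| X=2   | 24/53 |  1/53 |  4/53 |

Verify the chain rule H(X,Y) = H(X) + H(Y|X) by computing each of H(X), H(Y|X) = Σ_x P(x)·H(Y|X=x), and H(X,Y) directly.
H(X) = 1.2397 bits, H(Y|X) = 0.7706 bits, H(X,Y) = 2.0103 bits

Marginal of X (row sums):
  P(X=0) = 17/53 + 1/53 + 3/53 = 21/53
  P(X=1) = 3/53 + 0 + 0 = 3/53
  P(X=2) = 24/53 + 1/53 + 4/53 = 29/53
H(X) = -[(21/53)·log₂(21/53) + (3/53)·log₂(3/53) + (29/53)·log₂(29/53)]
  = 0.52920 + 0.23451 + 0.47600 = 1.2397 bits

H(Y|X) = Σ_x P(x)·H(Y|X=x):
  X=0: P(X=0) = 21/53, P(Y|X=0) = (17/21, 1/21, 1/7) → H(Y|X=0) = 0.85700
  X=1: P(X=1) = 3/53, P(Y|X=1) = (1, 0, 0) → H(Y|X=1) = 0.00000
  X=2: P(X=2) = 29/53, P(Y|X=2) = (24/29, 1/29, 4/29) → H(Y|X=2) = 0.78767
H(Y|X) = (21/53)·0.85700 + (3/53)·0.00000 + (29/53)·0.78767 = 0.7706 bits

H(X,Y) = -Σ_{x,y} P(x,y) log₂ P(x,y). Per-cell terms -P(x,y)·log₂P(x,y):
  X=0: 0.52618, 0.10807, 0.23451
  X=1: 0.23451, 0.00000, 0.00000
  X=2: 0.51757, 0.10807, 0.28135
  (cells with P = 0 contribute 0)
Sum of the 9 terms: H(X,Y) = 2.0103 bits

Chain rule check:
  H(X) + H(Y|X) = 1.2397 + 0.7706 = 2.0103 bits
  H(X,Y) = 2.0103 bits
✓ Chain rule verified.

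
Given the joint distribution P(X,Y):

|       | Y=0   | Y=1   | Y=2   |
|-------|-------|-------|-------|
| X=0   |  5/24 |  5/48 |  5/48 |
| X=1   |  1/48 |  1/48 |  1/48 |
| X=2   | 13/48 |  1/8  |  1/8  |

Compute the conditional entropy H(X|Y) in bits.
1.2607 bits

H(X|Y) = H(X,Y) - H(Y)

H(X,Y) = -Σ_{x,y} P(x,y) log₂ P(x,y). Per-cell terms -P(x,y)·log₂P(x,y):
  X=0: 0.47147, 0.33990, 0.33990
  X=1: 0.11635, 0.11635, 0.11635
  X=2: 0.51039, 0.37500, 0.37500
Sum of the 9 terms: H(X,Y) = 2.7607 bits

Marginal of Y (column sums):
  P(Y=0) = 5/24 + 1/48 + 13/48 = 1/2
  P(Y=1) = 5/48 + 1/48 + 1/8 = 1/4
  P(Y=2) = 5/48 + 1/48 + 1/8 = 1/4
H(Y) = -[(1/2)·log₂(1/2) + (1/4)·log₂(1/4) + (1/4)·log₂(1/4)]
  = 0.50000 + 0.50000 + 0.50000 = 1.5000 bits

H(X|Y) = H(X,Y) - H(Y) = 2.7607 - 1.5000 = 1.2607 bits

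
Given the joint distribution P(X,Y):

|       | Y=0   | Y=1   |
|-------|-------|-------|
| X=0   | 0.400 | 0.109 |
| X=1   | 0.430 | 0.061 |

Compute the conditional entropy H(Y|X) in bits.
0.6472 bits

H(Y|X) = H(X,Y) - H(X)

H(X,Y) = -Σ_{x,y} P(x,y) log₂ P(x,y). Per-cell terms -P(x,y)·log₂P(x,y):
  X=0: 0.5288, 0.3485
  X=1: 0.5236, 0.2461
Sum of the 4 terms: H(X,Y) = 1.6470 bits

Marginal of X (row sums):
  P(X=0) = 0.400 + 0.109 = 0.509
  P(X=1) = 0.430 + 0.061 = 0.491
H(X) = -[0.509·log₂(0.509) + 0.491·log₂(0.491)]
  = 0.4959 + 0.5039 = 0.9998 bits

H(Y|X) = H(X,Y) - H(X) = 1.6470 - 0.9998 = 0.6472 bits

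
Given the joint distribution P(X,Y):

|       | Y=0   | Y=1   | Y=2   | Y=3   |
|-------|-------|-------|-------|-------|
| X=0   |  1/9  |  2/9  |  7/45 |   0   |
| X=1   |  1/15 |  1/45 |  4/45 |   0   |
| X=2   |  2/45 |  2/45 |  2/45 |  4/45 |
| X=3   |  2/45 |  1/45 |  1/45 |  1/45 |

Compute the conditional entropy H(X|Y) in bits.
1.5111 bits

H(X|Y) = H(X,Y) - H(Y)

H(X,Y) = -Σ_{x,y} P(x,y) log₂ P(x,y). Per-cell terms -P(x,y)·log₂P(x,y):
  X=0: 0.352214, 0.482206, 0.417589, 0.000000
  X=1: 0.260459, 0.122041, 0.310387, 0.000000
  X=2: 0.199638, 0.199638, 0.199638, 0.310387
  X=3: 0.199638, 0.122041, 0.122041, 0.122041
  (cells with P = 0 contribute 0)
Sum of the 16 terms: H(X,Y) = 3.41996 bits

Marginal of Y (column sums):
  P(Y=0) = 1/9 + 1/15 + 2/45 + 2/45 = 4/15
  P(Y=1) = 2/9 + 1/45 + 2/45 + 1/45 = 14/45
  P(Y=2) = 7/45 + 4/45 + 2/45 + 1/45 = 14/45
  P(Y=3) = 0 + 0 + 4/45 + 1/45 = 1/9
H(Y) = -[(4/15)·log₂(4/15) + (14/45)·log₂(14/45) + (14/45)·log₂(14/45) + (1/9)·log₂(1/9)]
  = 0.508504 + 0.524066 + 0.524066 + 0.352214 = 1.90885 bits

H(X|Y) = H(X,Y) - H(Y) = 3.41996 - 1.90885 = 1.5111 bits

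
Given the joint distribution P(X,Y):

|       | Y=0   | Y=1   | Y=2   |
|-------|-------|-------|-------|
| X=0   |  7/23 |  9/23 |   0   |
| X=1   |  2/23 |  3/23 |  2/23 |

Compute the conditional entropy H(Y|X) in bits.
1.1616 bits

H(Y|X) = H(X,Y) - H(X)

H(X,Y) = -Σ_{x,y} P(x,y) log₂ P(x,y). Per-cell terms -P(x,y)·log₂P(x,y):
  X=0: 0.5223, 0.5297, 0.0000
  X=1: 0.3064, 0.3833, 0.3064
  (cells with P = 0 contribute 0)
Sum of the 6 terms: H(X,Y) = 2.0481 bits

Marginal of X (row sums):
  P(X=0) = 7/23 + 9/23 + 0 = 16/23
  P(X=1) = 2/23 + 3/23 + 2/23 = 7/23
H(X) = -[(16/23)·log₂(16/23) + (7/23)·log₂(7/23)]
  = 0.3642 + 0.5223 = 0.8865 bits

H(Y|X) = H(X,Y) - H(X) = 2.0481 - 0.8865 = 1.1616 bits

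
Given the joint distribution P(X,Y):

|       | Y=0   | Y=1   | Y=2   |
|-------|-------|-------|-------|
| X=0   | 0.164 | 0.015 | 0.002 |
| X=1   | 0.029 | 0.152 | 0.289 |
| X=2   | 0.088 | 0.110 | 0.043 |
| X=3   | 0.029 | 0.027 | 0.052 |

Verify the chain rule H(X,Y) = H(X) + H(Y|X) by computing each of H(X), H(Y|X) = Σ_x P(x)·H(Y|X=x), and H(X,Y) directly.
H(X) = 1.7998 bits, H(Y|X) = 1.1802 bits, H(X,Y) = 2.9800 bits

Marginal of X (row sums):
  P(X=0) = 0.164 + 0.015 + 0.002 = 0.181
  P(X=1) = 0.029 + 0.152 + 0.289 = 0.470
  P(X=2) = 0.088 + 0.110 + 0.043 = 0.241
  P(X=3) = 0.029 + 0.027 + 0.052 = 0.108
H(X) = -[0.181·log₂(0.181) + 0.470·log₂(0.470) + 0.241·log₂(0.241) + 0.108·log₂(0.108)]
  = 0.44633 + 0.51196 + 0.49475 + 0.34678 = 1.7998 bits

H(Y|X) = Σ_x P(x)·H(Y|X=x):
  X=0: P(X=0) = 0.181, P(Y|X=0) = (164/181, 15/181, 2/181) → H(Y|X=0) = 0.49851
  X=1: P(X=1) = 0.470, P(Y|X=1) = (29/470, 76/235, 289/470) → H(Y|X=1) = 1.20605
  X=2: P(X=2) = 0.241, P(Y|X=2) = (88/241, 110/241, 43/241) → H(Y|X=2) = 1.49086
  X=3: P(X=3) = 0.108, P(Y|X=3) = (29/108, 1/4, 13/27) → H(Y|X=3) = 1.51705
H(Y|X) = 0.181·0.49851 + 0.470·1.20605 + 0.241·1.49086 + 0.108·1.51705 = 1.1802 bits

H(X,Y) = -Σ_{x,y} P(x,y) log₂ P(x,y). Per-cell terms -P(x,y)·log₂P(x,y):
  X=0: 0.42775, 0.09088, 0.01793
  X=1: 0.14813, 0.41311, 0.51756
  X=2: 0.30856, 0.35029, 0.19520
  X=3: 0.14813, 0.14069, 0.22180
Sum of the 12 terms: H(X,Y) = 2.9800 bits

Chain rule check:
  H(X) + H(Y|X) = 1.7998 + 1.1802 = 2.9800 bits
  H(X,Y) = 2.9800 bits
✓ Chain rule verified.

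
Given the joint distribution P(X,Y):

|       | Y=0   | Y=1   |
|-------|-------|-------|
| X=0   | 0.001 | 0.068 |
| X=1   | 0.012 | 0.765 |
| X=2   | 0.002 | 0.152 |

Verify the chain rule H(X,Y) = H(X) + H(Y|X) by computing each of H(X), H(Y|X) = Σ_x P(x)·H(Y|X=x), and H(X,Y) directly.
H(X) = 0.9646 bits, H(Y|X) = 0.1123 bits, H(X,Y) = 1.0770 bits

Marginal of X (row sums):
  P(X=0) = 0.001 + 0.068 = 0.069
  P(X=1) = 0.012 + 0.765 = 0.777
  P(X=2) = 0.002 + 0.152 = 0.154
H(X) = -[0.069·log₂(0.069) + 0.777·log₂(0.777) + 0.154·log₂(0.154)]
  = 0.26615 + 0.28284 + 0.41565 = 0.9646 bits

H(Y|X) = Σ_x P(x)·H(Y|X=x):
  X=0: P(X=0) = 0.069, P(Y|X=0) = (1/69, 68/69) → H(Y|X=0) = 0.10929
  X=1: P(X=1) = 0.777, P(Y|X=1) = (4/259, 255/259) → H(Y|X=1) = 0.11503
  X=2: P(X=2) = 0.154, P(Y|X=2) = (1/77, 76/77) → H(Y|X=2) = 0.10000
H(Y|X) = 0.069·0.10929 + 0.777·0.11503 + 0.154·0.10000 = 0.1123 bits

H(X,Y) = -Σ_{x,y} P(x,y) log₂ P(x,y). Per-cell terms -P(x,y)·log₂P(x,y):
  X=0: 0.00997, 0.26373
  X=1: 0.07657, 0.29565
  X=2: 0.01793, 0.41311
Sum of the 6 terms: H(X,Y) = 1.0770 bits

Chain rule check:
  H(X) + H(Y|X) = 0.9646 + 0.1123 = 1.0769 bits
  H(X,Y) = 1.0770 bits
✓ Chain rule verified (Δ = 0.0001 is 4-dp rounding noise: each of the three values was rounded independently).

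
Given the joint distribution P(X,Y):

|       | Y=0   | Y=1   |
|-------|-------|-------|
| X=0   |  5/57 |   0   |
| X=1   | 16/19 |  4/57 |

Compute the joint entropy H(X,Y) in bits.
0.7857 bits

H(X,Y) = -Σ_{x,y} P(x,y) log₂ P(x,y). Per-cell terms -P(x,y)·log₂P(x,y):
  X=0: 0.30798, 0.00000
  X=1: 0.20878, 0.26897
  (cells with P = 0 contribute 0)
Sum of the 4 terms: H(X,Y) = 0.7857 bits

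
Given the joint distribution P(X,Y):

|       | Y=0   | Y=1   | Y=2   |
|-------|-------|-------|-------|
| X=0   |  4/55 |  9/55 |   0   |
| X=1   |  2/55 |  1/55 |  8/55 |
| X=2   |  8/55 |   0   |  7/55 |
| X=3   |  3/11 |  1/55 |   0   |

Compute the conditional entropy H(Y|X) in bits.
0.7996 bits

H(Y|X) = H(X,Y) - H(X)

H(X,Y) = -Σ_{x,y} P(x,y) log₂ P(x,y). Per-cell terms -P(x,y)·log₂P(x,y):
  X=0: 0.2750, 0.4273, 0.0000
  X=1: 0.1739, 0.1051, 0.4046
  X=2: 0.4046, 0.0000, 0.3785
  X=3: 0.5112, 0.1051, 0.0000
  (cells with P = 0 contribute 0)
Sum of the 12 terms: H(X,Y) = 2.7853 bits

Marginal of X (row sums):
  P(X=0) = 4/55 + 9/55 + 0 = 13/55
  P(X=1) = 2/55 + 1/55 + 8/55 = 1/5
  P(X=2) = 8/55 + 0 + 7/55 = 3/11
  P(X=3) = 3/11 + 1/55 + 0 = 16/55
H(X) = -[(13/55)·log₂(13/55) + (1/5)·log₂(1/5) + (3/11)·log₂(3/11) + (16/55)·log₂(16/55)]
  = 0.4919 + 0.4644 + 0.5112 + 0.5182 = 1.9857 bits

H(Y|X) = H(X,Y) - H(X) = 2.7853 - 1.9857 = 0.7996 bits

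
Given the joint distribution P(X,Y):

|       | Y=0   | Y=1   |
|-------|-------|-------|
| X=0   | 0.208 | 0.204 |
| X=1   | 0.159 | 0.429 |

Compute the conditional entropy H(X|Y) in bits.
0.9363 bits

H(X|Y) = H(X,Y) - H(Y)

H(X,Y) = -Σ_{x,y} P(x,y) log₂ P(x,y). Per-cell terms -P(x,y)·log₂P(x,y):
  X=0: 0.4712, 0.4678
  X=1: 0.4218, 0.5238
Sum of the 4 terms: H(X,Y) = 1.8846 bits

Marginal of Y (column sums):
  P(Y=0) = 0.208 + 0.159 = 0.367
  P(Y=1) = 0.204 + 0.429 = 0.633
H(Y) = -[0.367·log₂(0.367) + 0.633·log₂(0.633)]
  = 0.5307 + 0.4176 = 0.9483 bits

H(X|Y) = H(X,Y) - H(Y) = 1.8846 - 0.9483 = 0.9363 bits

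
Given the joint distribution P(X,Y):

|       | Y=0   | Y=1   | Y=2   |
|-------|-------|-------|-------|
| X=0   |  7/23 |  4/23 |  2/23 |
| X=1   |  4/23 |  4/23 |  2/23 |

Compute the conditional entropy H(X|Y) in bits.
0.9740 bits

H(X|Y) = H(X,Y) - H(Y)

H(X,Y) = -Σ_{x,y} P(x,y) log₂ P(x,y). Per-cell terms -P(x,y)·log₂P(x,y):
  X=0: 0.522324, 0.438880, 0.306397
  X=1: 0.438880, 0.438880, 0.306397
Sum of the 6 terms: H(X,Y) = 2.45176 bits

Marginal of Y (column sums):
  P(Y=0) = 7/23 + 4/23 = 11/23
  P(Y=1) = 4/23 + 4/23 = 8/23
  P(Y=2) = 2/23 + 2/23 = 4/23
H(Y) = -[(11/23)·log₂(11/23) + (8/23)·log₂(8/23) + (4/23)·log₂(4/23)]
  = 0.508932 + 0.529935 + 0.438880 = 1.47775 bits

H(X|Y) = H(X,Y) - H(Y) = 2.45176 - 1.47775 = 0.9740 bits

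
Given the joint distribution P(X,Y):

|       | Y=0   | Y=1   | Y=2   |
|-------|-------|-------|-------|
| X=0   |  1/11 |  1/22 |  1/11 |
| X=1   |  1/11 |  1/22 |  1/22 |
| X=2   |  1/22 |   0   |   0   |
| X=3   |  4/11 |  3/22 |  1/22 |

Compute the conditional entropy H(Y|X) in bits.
1.2670 bits

H(Y|X) = H(X,Y) - H(X)

H(X,Y) = -Σ_{x,y} P(x,y) log₂ P(x,y). Per-cell terms -P(x,y)·log₂P(x,y):
  X=0: 0.3145, 0.2027, 0.3145
  X=1: 0.3145, 0.2027, 0.2027
  X=2: 0.2027, 0.0000, 0.0000
  X=3: 0.5307, 0.3920, 0.2027
  (cells with P = 0 contribute 0)
Sum of the 12 terms: H(X,Y) = 2.8797 bits

Marginal of X (row sums):
  P(X=0) = 1/11 + 1/22 + 1/11 = 5/22
  P(X=1) = 1/11 + 1/22 + 1/22 = 2/11
  P(X=2) = 1/22 + 0 + 0 = 1/22
  P(X=3) = 4/11 + 3/22 + 1/22 = 6/11
H(X) = -[(5/22)·log₂(5/22) + (2/11)·log₂(2/11) + (1/22)·log₂(1/22) + (6/11)·log₂(6/11)]
  = 0.4858 + 0.4472 + 0.2027 + 0.4770 = 1.6127 bits

H(Y|X) = H(X,Y) - H(X) = 2.8797 - 1.6127 = 1.2670 bits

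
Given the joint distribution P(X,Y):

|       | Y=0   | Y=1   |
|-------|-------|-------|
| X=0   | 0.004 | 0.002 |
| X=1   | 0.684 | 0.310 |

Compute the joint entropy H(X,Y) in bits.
0.9484 bits

H(X,Y) = -Σ_{x,y} P(x,y) log₂ P(x,y). Per-cell terms -P(x,y)·log₂P(x,y):
  X=0: 0.0319, 0.0179
  X=1: 0.3748, 0.5238
Sum of the 4 terms: H(X,Y) = 0.9484 bits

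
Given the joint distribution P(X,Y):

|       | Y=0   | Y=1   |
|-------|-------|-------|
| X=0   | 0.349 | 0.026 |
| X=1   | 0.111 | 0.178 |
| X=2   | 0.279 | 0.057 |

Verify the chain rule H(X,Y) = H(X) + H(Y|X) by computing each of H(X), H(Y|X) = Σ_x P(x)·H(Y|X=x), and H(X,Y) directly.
H(X) = 1.5769 bits, H(Y|X) = 0.6347 bits, H(X,Y) = 2.2116 bits

Marginal of X (row sums):
  P(X=0) = 0.349 + 0.026 = 0.375
  P(X=1) = 0.111 + 0.178 = 0.289
  P(X=2) = 0.279 + 0.057 = 0.336
H(X) = -[0.375·log₂(0.375) + 0.289·log₂(0.289) + 0.336·log₂(0.336)]
  = 0.53064 + 0.51756 + 0.52868 = 1.5769 bits

H(Y|X) = Σ_x P(x)·H(Y|X=x):
  X=0: P(X=0) = 0.375, P(Y|X=0) = (349/375, 26/375) → H(Y|X=0) = 0.36343
  X=1: P(X=1) = 0.289, P(Y|X=1) = (111/289, 178/289) → H(Y|X=1) = 0.96087
  X=2: P(X=2) = 0.336, P(Y|X=2) = (93/112, 19/112) → H(Y|X=2) = 0.65689
H(Y|X) = 0.375·0.36343 + 0.289·0.96087 + 0.336·0.65689 = 0.6347 bits

H(X,Y) = -Σ_{x,y} P(x,y) log₂ P(x,y). Per-cell terms -P(x,y)·log₂P(x,y):
  X=0: 0.53003, 0.13690
  X=1: 0.35202, 0.44323
  X=2: 0.51382, 0.23557
Sum of the 6 terms: H(X,Y) = 2.2116 bits

Chain rule check:
  H(X) + H(Y|X) = 1.5769 + 0.6347 = 2.2116 bits
  H(X,Y) = 2.2116 bits
✓ Chain rule verified.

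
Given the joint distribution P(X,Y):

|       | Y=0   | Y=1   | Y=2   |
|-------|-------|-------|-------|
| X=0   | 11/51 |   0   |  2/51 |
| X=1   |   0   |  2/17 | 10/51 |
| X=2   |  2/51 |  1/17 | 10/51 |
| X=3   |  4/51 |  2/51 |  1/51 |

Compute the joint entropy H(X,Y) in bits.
2.9517 bits

H(X,Y) = -Σ_{x,y} P(x,y) log₂ P(x,y). Per-cell terms -P(x,y)·log₂P(x,y):
  X=0: 0.47731, 0.00000, 0.18323
  X=1: 0.00000, 0.36323, 0.46088
  X=2: 0.18323, 0.24044, 0.46088
  X=3: 0.28803, 0.18323, 0.11122
  (cells with P = 0 contribute 0)
Sum of the 12 terms: H(X,Y) = 2.9517 bits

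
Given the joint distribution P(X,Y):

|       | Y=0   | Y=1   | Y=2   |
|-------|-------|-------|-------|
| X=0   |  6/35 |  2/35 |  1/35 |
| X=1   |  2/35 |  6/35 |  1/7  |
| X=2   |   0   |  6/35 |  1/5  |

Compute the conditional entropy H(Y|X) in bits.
1.2272 bits

H(Y|X) = H(X,Y) - H(X)

H(X,Y) = -Σ_{x,y} P(x,y) log₂ P(x,y). Per-cell terms -P(x,y)·log₂P(x,y):
  X=0: 0.436169, 0.235959, 0.146551
  X=1: 0.235959, 0.436169, 0.401051
  X=2: 0.000000, 0.436169, 0.464386
  (cells with P = 0 contribute 0)
Sum of the 9 terms: H(X,Y) = 2.792413 bits

Marginal of X (row sums):
  P(X=0) = 6/35 + 2/35 + 1/35 = 9/35
  P(X=1) = 2/35 + 6/35 + 1/7 = 13/35
  P(X=2) = 0 + 6/35 + 1/5 = 13/35
H(X) = -[(9/35)·log₂(9/35) + (13/35)·log₂(13/35) + (13/35)·log₂(13/35)]
  = 0.503835 + 0.530713 + 0.530713 = 1.565261 bits

H(Y|X) = H(X,Y) - H(X) = 2.792413 - 1.565261 = 1.2272 bits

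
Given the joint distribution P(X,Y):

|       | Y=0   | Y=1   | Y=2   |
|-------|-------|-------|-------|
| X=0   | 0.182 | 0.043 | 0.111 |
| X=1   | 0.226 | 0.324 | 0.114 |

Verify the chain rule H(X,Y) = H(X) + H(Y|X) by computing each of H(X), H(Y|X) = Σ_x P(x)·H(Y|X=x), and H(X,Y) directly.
H(X) = 0.9209 bits, H(Y|X) = 1.4425 bits, H(X,Y) = 2.3634 bits

Marginal of X (row sums):
  P(X=0) = 0.182 + 0.043 + 0.111 = 0.336
  P(X=1) = 0.226 + 0.324 + 0.114 = 0.664
H(X) = -[0.336·log₂(0.336) + 0.664·log₂(0.664)]
  = 0.52868 + 0.39225 = 0.9209 bits

H(Y|X) = Σ_x P(x)·H(Y|X=x):
  X=0: P(X=0) = 0.336, P(Y|X=0) = (13/24, 43/336, 37/112) → H(Y|X=0) = 1.38658
  X=1: P(X=1) = 0.664, P(Y|X=1) = (113/332, 81/166, 57/332) → H(Y|X=1) = 1.47079
H(Y|X) = 0.336·1.38658 + 0.664·1.47079 = 1.4425 bits

H(X,Y) = -Σ_{x,y} P(x,y) log₂ P(x,y). Per-cell terms -P(x,y)·log₂P(x,y):
  X=0: 0.44735, 0.19520, 0.35202
  X=1: 0.48491, 0.52680, 0.35715
Sum of the 6 terms: H(X,Y) = 2.3634 bits

Chain rule check:
  H(X) + H(Y|X) = 0.9209 + 1.4425 = 2.3634 bits
  H(X,Y) = 2.3634 bits
✓ Chain rule verified.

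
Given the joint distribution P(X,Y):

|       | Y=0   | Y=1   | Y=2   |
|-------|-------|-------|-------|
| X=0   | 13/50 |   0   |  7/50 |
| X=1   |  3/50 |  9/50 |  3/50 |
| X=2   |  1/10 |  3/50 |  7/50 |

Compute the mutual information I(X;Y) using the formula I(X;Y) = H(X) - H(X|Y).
0.3123 bits

I(X;Y) = H(X) - H(X|Y)

Marginal of X (row sums):
  P(X=0) = 13/50 + 0 + 7/50 = 2/5
  P(X=1) = 3/50 + 9/50 + 3/50 = 3/10
  P(X=2) = 1/10 + 3/50 + 7/50 = 3/10
H(X) = -[(2/5)·log₂(2/5) + (3/10)·log₂(3/10) + (3/10)·log₂(3/10)]
  = 0.52877 + 0.52109 + 0.52109 = 1.57095 bits

Marginal of Y (column sums):
  P(Y=0) = 13/50 + 3/50 + 1/10 = 21/50
  P(Y=1) = 0 + 9/50 + 3/50 = 6/25
  P(Y=2) = 7/50 + 3/50 + 7/50 = 17/50
H(X|Y) = Σ_y P(y)·H(X|Y=y):
  Y=0: P(Y=0) = 21/50, P(X|Y=0) = (13/21, 1/7, 5/21) → H(X|Y=0) = 1.32231
  Y=1: P(Y=1) = 6/25, P(X|Y=1) = (0, 3/4, 1/4) → H(X|Y=1) = 0.81128
  Y=2: P(Y=2) = 17/50, P(X|Y=2) = (7/17, 3/17, 7/17) → H(X|Y=2) = 1.49582
H(X|Y) = (21/50)·1.32231 + (6/25)·0.81128 + (17/50)·1.49582 = 1.25866 bits

I(X;Y) = H(X) - H(X|Y) = 1.57095 - 1.25866 = 0.3123 bits

Cross-check via I(X;Y) = H(X) + H(Y) - H(X,Y): computing H(Y) from the column sums and H(X,Y) from the 9 cells in the same way gives H(Y) = 1.54895 bits and H(X,Y) = 2.80761 bits, so
I(X;Y) = 1.57095 + 1.54895 - 2.80761 = 0.3123 bits ✓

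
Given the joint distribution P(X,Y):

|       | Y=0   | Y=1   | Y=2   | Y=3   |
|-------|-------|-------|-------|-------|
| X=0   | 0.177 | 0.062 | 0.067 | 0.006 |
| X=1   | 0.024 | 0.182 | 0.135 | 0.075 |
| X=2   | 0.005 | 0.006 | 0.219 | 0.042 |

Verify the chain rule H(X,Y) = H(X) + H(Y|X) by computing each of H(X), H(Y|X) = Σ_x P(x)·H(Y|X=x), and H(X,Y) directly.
H(X) = 1.5616 bits, H(Y|X) = 1.4361 bits, H(X,Y) = 2.9977 bits

Marginal of X (row sums):
  P(X=0) = 0.177 + 0.062 + 0.067 + 0.006 = 0.312
  P(X=1) = 0.024 + 0.182 + 0.135 + 0.075 = 0.416
  P(X=2) = 0.005 + 0.006 + 0.219 + 0.042 = 0.272
H(X) = -[0.312·log₂(0.312) + 0.416·log₂(0.416) + 0.272·log₂(0.272)]
  = 0.5243 + 0.5264 + 0.5109 = 1.5616 bits

H(Y|X) = Σ_x P(x)·H(Y|X=x):
  X=0: P(X=0) = 0.312, P(Y|X=0) = (59/104, 31/156, 67/312, 1/52) → H(Y|X=0) = 1.5134
  X=1: P(X=1) = 0.416, P(Y|X=1) = (3/52, 7/16, 135/416, 75/416) → H(Y|X=1) = 1.7317
  X=2: P(X=2) = 0.272, P(Y|X=2) = (5/272, 3/136, 219/272, 21/136) → H(Y|X=2) = 0.8953
H(Y|X) = 0.312·1.5134 + 0.416·1.7317 + 0.272·0.8953 = 1.4361 bits

H(X,Y) = -Σ_{x,y} P(x,y) log₂ P(x,y). Per-cell terms -P(x,y)·log₂P(x,y):
  X=0: 0.4422, 0.2487, 0.2613, 0.0443
  X=1: 0.1291, 0.4474, 0.3900, 0.2803
  X=2: 0.0382, 0.0443, 0.4798, 0.1921
Sum of the 12 terms: H(X,Y) = 2.9977 bits

Chain rule check:
  H(X) + H(Y|X) = 1.5616 + 1.4361 = 2.9977 bits
  H(X,Y) = 2.9977 bits
✓ Chain rule verified.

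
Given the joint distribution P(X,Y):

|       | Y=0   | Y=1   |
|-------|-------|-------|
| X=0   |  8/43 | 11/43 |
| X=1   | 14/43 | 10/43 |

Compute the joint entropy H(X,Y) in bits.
1.9710 bits

H(X,Y) = -Σ_{x,y} P(x,y) log₂ P(x,y). Per-cell terms -P(x,y)·log₂P(x,y):
  X=0: 0.4514, 0.5031
  X=1: 0.5271, 0.4894
Sum of the 4 terms: H(X,Y) = 1.9710 bits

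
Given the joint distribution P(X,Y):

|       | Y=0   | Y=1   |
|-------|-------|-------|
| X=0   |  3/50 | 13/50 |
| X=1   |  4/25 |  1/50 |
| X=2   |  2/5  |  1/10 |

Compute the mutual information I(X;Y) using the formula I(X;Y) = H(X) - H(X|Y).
0.2837 bits

I(X;Y) = H(X) - H(X|Y)

Marginal of X (row sums):
  P(X=0) = 3/50 + 13/50 = 8/25
  P(X=1) = 4/25 + 1/50 = 9/50
  P(X=2) = 2/5 + 1/10 = 1/2
H(X) = -[(8/25)·log₂(8/25) + (9/50)·log₂(9/50) + (1/2)·log₂(1/2)]
  = 0.52603 + 0.44531 + 0.50000 = 1.47134 bits

Marginal of Y (column sums):
  P(Y=0) = 3/50 + 4/25 + 2/5 = 31/50
  P(Y=1) = 13/50 + 1/50 + 1/10 = 19/50
H(X|Y) = Σ_y P(y)·H(X|Y=y):
  Y=0: P(Y=0) = 31/50, P(X|Y=0) = (3/31, 8/31, 20/31) → H(X|Y=0) = 1.23828
  Y=1: P(Y=1) = 19/50, P(X|Y=1) = (13/19, 1/19, 5/19) → H(X|Y=1) = 1.10501
H(X|Y) = (31/50)·1.23828 + (19/50)·1.10501 = 1.18764 bits

I(X;Y) = H(X) - H(X|Y) = 1.47134 - 1.18764 = 0.2837 bits

Cross-check via I(X;Y) = H(X) + H(Y) - H(X,Y): computing H(Y) from the column sums and H(X,Y) from the 6 cells in the same way gives H(Y) = 0.95804 bits and H(X,Y) = 2.14568 bits, so
I(X;Y) = 1.47134 + 0.95804 - 2.14568 = 0.2837 bits ✓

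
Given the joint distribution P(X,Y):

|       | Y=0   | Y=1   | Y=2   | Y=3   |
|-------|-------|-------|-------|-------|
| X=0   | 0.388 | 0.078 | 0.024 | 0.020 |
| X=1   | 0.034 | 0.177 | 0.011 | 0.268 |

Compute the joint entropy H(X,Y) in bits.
2.2478 bits

H(X,Y) = -Σ_{x,y} P(x,y) log₂ P(x,y). Per-cell terms -P(x,y)·log₂P(x,y):
  X=0: 0.52996, 0.28707, 0.12914, 0.11288
  X=1: 0.16586, 0.44218, 0.07157, 0.50912
Sum of the 8 terms: H(X,Y) = 2.2478 bits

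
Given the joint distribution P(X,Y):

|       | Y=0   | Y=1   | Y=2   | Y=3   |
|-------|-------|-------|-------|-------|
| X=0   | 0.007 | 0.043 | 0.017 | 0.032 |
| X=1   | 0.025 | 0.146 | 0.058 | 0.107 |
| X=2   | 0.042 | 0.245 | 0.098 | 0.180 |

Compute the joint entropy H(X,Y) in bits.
3.0887 bits

H(X,Y) = -Σ_{x,y} P(x,y) log₂ P(x,y). Per-cell terms -P(x,y)·log₂P(x,y):
  X=0: 0.05011, 0.19520, 0.09993, 0.15891
  X=1: 0.13305, 0.40529, 0.23825, 0.34500
  X=2: 0.19209, 0.49714, 0.32841, 0.44531
Sum of the 12 terms: H(X,Y) = 3.0887 bits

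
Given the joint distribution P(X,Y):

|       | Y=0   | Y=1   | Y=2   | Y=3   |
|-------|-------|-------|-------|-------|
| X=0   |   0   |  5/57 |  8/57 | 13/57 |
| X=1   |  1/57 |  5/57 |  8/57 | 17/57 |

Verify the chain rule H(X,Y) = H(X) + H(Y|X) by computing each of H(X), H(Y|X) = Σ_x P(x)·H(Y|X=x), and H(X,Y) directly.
H(X) = 0.9944 bits, H(Y|X) = 1.5260 bits, H(X,Y) = 2.5204 bits

Marginal of X (row sums):
  P(X=0) = 0 + 5/57 + 8/57 + 13/57 = 26/57
  P(X=1) = 1/57 + 5/57 + 8/57 + 17/57 = 31/57
H(X) = -[(26/57)·log₂(26/57) + (31/57)·log₂(31/57)]
  = 0.516556 + 0.477886 = 0.9944 bits

H(Y|X) = Σ_x P(x)·H(Y|X=x):
  X=0: P(X=0) = 26/57, P(Y|X=0) = (0, 5/26, 4/13, 1/2) → H(Y|X=0) = 1.480618
  X=1: P(X=1) = 31/57, P(Y|X=1) = (1/31, 5/31, 8/31, 17/31) → H(Y|X=1) = 1.563986
H(Y|X) = (26/57)·1.480618 + (31/57)·1.563986 = 1.5260 bits

H(X,Y) = -Σ_{x,y} P(x,y) log₂ P(x,y). Per-cell terms -P(x,y)·log₂P(x,y):
  X=0: 0.000000, 0.307979, 0.397599, 0.486348
  X=1: 0.102331, 0.307979, 0.397599, 0.520566
  (cells with P = 0 contribute 0)
Sum of the 8 terms: H(X,Y) = 2.5204 bits

Chain rule check:
  H(X) + H(Y|X) = 0.9944 + 1.5260 = 2.5204 bits
  H(X,Y) = 2.5204 bits
✓ Chain rule verified.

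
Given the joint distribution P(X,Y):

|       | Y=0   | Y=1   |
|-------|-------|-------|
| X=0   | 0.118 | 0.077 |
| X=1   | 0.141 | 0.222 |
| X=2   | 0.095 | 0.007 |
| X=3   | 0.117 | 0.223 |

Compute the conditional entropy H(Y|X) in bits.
0.8911 bits

H(Y|X) = H(X,Y) - H(X)

H(X,Y) = -Σ_{x,y} P(x,y) log₂ P(x,y). Per-cell terms -P(x,y)·log₂P(x,y):
  X=0: 0.3638, 0.2848
  X=1: 0.3985, 0.4820
  X=2: 0.3226, 0.0501
  X=3: 0.3622, 0.4828
Sum of the 8 terms: H(X,Y) = 2.7468 bits

Marginal of X (row sums):
  P(X=0) = 0.118 + 0.077 = 0.195
  P(X=1) = 0.141 + 0.222 = 0.363
  P(X=2) = 0.095 + 0.007 = 0.102
  P(X=3) = 0.117 + 0.223 = 0.340
H(X) = -[0.195·log₂(0.195) + 0.363·log₂(0.363) + 0.102·log₂(0.102) + 0.340·log₂(0.340)]
  = 0.4599 + 0.5307 + 0.3359 + 0.5292 = 1.8557 bits

H(Y|X) = H(X,Y) - H(X) = 2.7468 - 1.8557 = 0.8911 bits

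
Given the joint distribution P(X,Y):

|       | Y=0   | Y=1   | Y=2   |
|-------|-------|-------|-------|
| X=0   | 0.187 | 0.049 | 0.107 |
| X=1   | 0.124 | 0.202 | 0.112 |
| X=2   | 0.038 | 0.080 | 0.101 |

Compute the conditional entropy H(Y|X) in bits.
1.4777 bits

H(Y|X) = H(X,Y) - H(X)

H(X,Y) = -Σ_{x,y} P(x,y) log₂ P(x,y). Per-cell terms -P(x,y)·log₂P(x,y):
  X=0: 0.45233, 0.21320, 0.34500
  X=1: 0.37344, 0.46613, 0.35374
  X=2: 0.17928, 0.29151, 0.33406
Sum of the 9 terms: H(X,Y) = 3.0087 bits

Marginal of X (row sums):
  P(X=0) = 0.187 + 0.049 + 0.107 = 0.343
  P(X=1) = 0.124 + 0.202 + 0.112 = 0.438
  P(X=2) = 0.038 + 0.080 + 0.101 = 0.219
H(X) = -[0.343·log₂(0.343) + 0.438·log₂(0.438) + 0.219·log₂(0.219)]
  = 0.52950 + 0.52166 + 0.47983 = 1.5310 bits

H(Y|X) = H(X,Y) - H(X) = 3.0087 - 1.5310 = 1.4777 bits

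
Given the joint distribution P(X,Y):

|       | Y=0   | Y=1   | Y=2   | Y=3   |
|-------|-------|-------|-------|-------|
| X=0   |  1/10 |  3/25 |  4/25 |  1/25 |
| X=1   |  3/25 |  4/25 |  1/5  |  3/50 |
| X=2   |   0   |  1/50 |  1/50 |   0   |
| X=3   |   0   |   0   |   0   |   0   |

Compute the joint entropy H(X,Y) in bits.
3.0318 bits

H(X,Y) = -Σ_{x,y} P(x,y) log₂ P(x,y). Per-cell terms -P(x,y)·log₂P(x,y):
  X=0: 0.33219, 0.36707, 0.42302, 0.18575
  X=1: 0.36707, 0.42302, 0.46439, 0.24353
  X=2: 0.00000, 0.11288, 0.11288, 0.00000
  X=3: 0.00000, 0.00000, 0.00000, 0.00000
  (cells with P = 0 contribute 0)
Sum of the 16 terms: H(X,Y) = 3.0318 bits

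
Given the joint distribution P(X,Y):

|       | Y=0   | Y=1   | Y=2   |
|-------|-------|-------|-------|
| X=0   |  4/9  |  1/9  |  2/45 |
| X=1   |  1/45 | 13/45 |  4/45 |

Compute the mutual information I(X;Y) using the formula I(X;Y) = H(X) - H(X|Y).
0.3787 bits

I(X;Y) = H(X) - H(X|Y)

Marginal of X (row sums):
  P(X=0) = 4/9 + 1/9 + 2/45 = 3/5
  P(X=1) = 1/45 + 13/45 + 4/45 = 2/5
H(X) = -[(3/5)·log₂(3/5) + (2/5)·log₂(2/5)]
  = 0.4422 + 0.5288 = 0.9710 bits

Marginal of Y (column sums):
  P(Y=0) = 4/9 + 1/45 = 7/15
  P(Y=1) = 1/9 + 13/45 = 2/5
  P(Y=2) = 2/45 + 4/45 = 2/15
H(X|Y) = Σ_y P(y)·H(X|Y=y):
  Y=0: P(Y=0) = 7/15, P(X|Y=0) = (20/21, 1/21) → H(X|Y=0) = 0.2762
  Y=1: P(Y=1) = 2/5, P(X|Y=1) = (5/18, 13/18) → H(X|Y=1) = 0.8524
  Y=2: P(Y=2) = 2/15, P(X|Y=2) = (1/3, 2/3) → H(X|Y=2) = 0.9183
H(X|Y) = (7/15)·0.2762 + (2/5)·0.8524 + (2/15)·0.9183 = 0.5923 bits

I(X;Y) = H(X) - H(X|Y) = 0.9710 - 0.5923 = 0.3787 bits

Cross-check via I(X;Y) = H(X) + H(Y) - H(X,Y): computing H(Y) from the column sums and H(X,Y) from the 6 cells in the same way gives H(Y) = 1.4295 bits and H(X,Y) = 2.0218 bits, so
I(X;Y) = 0.9710 + 1.4295 - 2.0218 = 0.3787 bits ✓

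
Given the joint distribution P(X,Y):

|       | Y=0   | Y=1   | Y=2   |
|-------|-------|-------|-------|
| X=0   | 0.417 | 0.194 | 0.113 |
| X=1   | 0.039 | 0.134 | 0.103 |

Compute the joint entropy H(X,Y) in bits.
2.2495 bits

H(X,Y) = -Σ_{x,y} P(x,y) log₂ P(x,y). Per-cell terms -P(x,y)·log₂P(x,y):
  X=0: 0.52620, 0.45898, 0.35545
  X=1: 0.18253, 0.38856, 0.33777
Sum of the 6 terms: H(X,Y) = 2.2495 bits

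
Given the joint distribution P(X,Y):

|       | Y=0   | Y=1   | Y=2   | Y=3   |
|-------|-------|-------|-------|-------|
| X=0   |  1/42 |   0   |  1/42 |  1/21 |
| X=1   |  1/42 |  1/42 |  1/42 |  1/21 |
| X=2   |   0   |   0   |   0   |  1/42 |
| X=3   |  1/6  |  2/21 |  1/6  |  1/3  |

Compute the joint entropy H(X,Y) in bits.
2.9017 bits

H(X,Y) = -Σ_{x,y} P(x,y) log₂ P(x,y). Per-cell terms -P(x,y)·log₂P(x,y):
  X=0: 0.12839, 0.00000, 0.12839, 0.20916
  X=1: 0.12839, 0.12839, 0.12839, 0.20916
  X=2: 0.00000, 0.00000, 0.00000, 0.12839
  X=3: 0.43083, 0.32308, 0.43083, 0.52832
  (cells with P = 0 contribute 0)
Sum of the 16 terms: H(X,Y) = 2.9017 bits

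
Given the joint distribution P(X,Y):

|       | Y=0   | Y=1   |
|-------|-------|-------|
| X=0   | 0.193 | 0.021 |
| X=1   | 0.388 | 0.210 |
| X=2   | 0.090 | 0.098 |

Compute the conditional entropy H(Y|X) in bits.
0.8460 bits

H(Y|X) = H(X,Y) - H(X)

H(X,Y) = -Σ_{x,y} P(x,y) log₂ P(x,y). Per-cell terms -P(x,y)·log₂P(x,y):
  X=0: 0.45805, 0.11704
  X=1: 0.52996, 0.47282
  X=2: 0.31265, 0.32841
Sum of the 6 terms: H(X,Y) = 2.2189 bits

Marginal of X (row sums):
  P(X=0) = 0.193 + 0.021 = 0.214
  P(X=1) = 0.388 + 0.210 = 0.598
  P(X=2) = 0.090 + 0.098 = 0.188
H(X) = -[0.214·log₂(0.214) + 0.598·log₂(0.598) + 0.188·log₂(0.188)]
  = 0.47600 + 0.44359 + 0.45330 = 1.3729 bits

H(Y|X) = H(X,Y) - H(X) = 2.2189 - 1.3729 = 0.8460 bits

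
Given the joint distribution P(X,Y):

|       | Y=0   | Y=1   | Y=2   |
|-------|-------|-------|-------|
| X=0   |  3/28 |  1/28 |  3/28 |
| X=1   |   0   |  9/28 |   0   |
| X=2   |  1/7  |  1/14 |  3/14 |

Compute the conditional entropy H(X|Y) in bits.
0.9876 bits

H(X|Y) = H(X,Y) - H(Y)

H(X,Y) = -Σ_{x,y} P(x,y) log₂ P(x,y). Per-cell terms -P(x,y)·log₂P(x,y):
  X=0: 0.34526, 0.17169, 0.34526
  X=1: 0.00000, 0.52632, 0.00000
  X=2: 0.40105, 0.27195, 0.47623
  (cells with P = 0 contribute 0)
Sum of the 9 terms: H(X,Y) = 2.5378 bits

Marginal of Y (column sums):
  P(Y=0) = 3/28 + 0 + 1/7 = 1/4
  P(Y=1) = 1/28 + 9/28 + 1/14 = 3/7
  P(Y=2) = 3/28 + 0 + 3/14 = 9/28
H(Y) = -[(1/4)·log₂(1/4) + (3/7)·log₂(3/7) + (9/28)·log₂(9/28)]
  = 0.50000 + 0.52388 + 0.52632 = 1.5502 bits

H(X|Y) = H(X,Y) - H(Y) = 2.5378 - 1.5502 = 0.9876 bits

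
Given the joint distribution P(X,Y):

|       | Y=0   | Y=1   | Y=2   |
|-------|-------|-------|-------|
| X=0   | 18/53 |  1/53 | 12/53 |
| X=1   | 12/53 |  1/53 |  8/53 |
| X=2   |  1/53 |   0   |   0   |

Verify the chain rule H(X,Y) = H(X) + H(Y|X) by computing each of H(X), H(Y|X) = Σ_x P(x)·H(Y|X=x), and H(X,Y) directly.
H(X) = 1.0898 bits, H(Y|X) = 1.1457 bits, H(X,Y) = 2.2355 bits

Marginal of X (row sums):
  P(X=0) = 18/53 + 1/53 + 12/53 = 31/53
  P(X=1) = 12/53 + 1/53 + 8/53 = 21/53
  P(X=2) = 1/53 + 0 + 0 = 1/53
H(X) = -[(31/53)·log₂(31/53) + (21/53)·log₂(21/53) + (1/53)·log₂(1/53)]
  = 0.45256 + 0.52920 + 0.10807 = 1.0898 bits

H(Y|X) = Σ_x P(x)·H(Y|X=x):
  X=0: P(X=0) = 31/53, P(Y|X=0) = (18/31, 1/31, 12/31) → H(Y|X=0) = 1.14522
  X=1: P(X=1) = 21/53, P(Y|X=1) = (4/7, 1/21, 8/21) → H(Y|X=1) = 1.20091
  X=2: P(X=2) = 1/53, P(Y|X=2) = (1, 0, 0) → H(Y|X=2) = 0.00000
H(Y|X) = (31/53)·1.14522 + (21/53)·1.20091 + (1/53)·0.00000 = 1.1457 bits

H(X,Y) = -Σ_{x,y} P(x,y) log₂ P(x,y). Per-cell terms -P(x,y)·log₂P(x,y):
  X=0: 0.52913, 0.10807, 0.48520
  X=1: 0.48520, 0.10807, 0.41176
  X=2: 0.10807, 0.00000, 0.00000
  (cells with P = 0 contribute 0)
Sum of the 9 terms: H(X,Y) = 2.2355 bits

Chain rule check:
  H(X) + H(Y|X) = 1.0898 + 1.1457 = 2.2355 bits
  H(X,Y) = 2.2355 bits
✓ Chain rule verified.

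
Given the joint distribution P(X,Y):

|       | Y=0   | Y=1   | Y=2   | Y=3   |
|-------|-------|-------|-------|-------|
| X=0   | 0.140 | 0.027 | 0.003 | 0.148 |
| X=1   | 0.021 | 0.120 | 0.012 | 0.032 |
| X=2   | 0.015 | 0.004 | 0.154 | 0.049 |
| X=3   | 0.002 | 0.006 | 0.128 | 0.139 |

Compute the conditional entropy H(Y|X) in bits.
1.3094 bits

H(Y|X) = H(X,Y) - H(X)

H(X,Y) = -Σ_{x,y} P(x,y) log₂ P(x,y). Per-cell terms -P(x,y)·log₂P(x,y):
  X=0: 0.39711, 0.14069, 0.02514, 0.40794
  X=1: 0.11704, 0.36707, 0.07657, 0.15891
  X=2: 0.09088, 0.03186, 0.41565, 0.21320
  X=3: 0.01793, 0.04428, 0.37962, 0.39571
Sum of the 16 terms: H(X,Y) = 3.2796 bits

Marginal of X (row sums):
  P(X=0) = 0.140 + 0.027 + 0.003 + 0.148 = 0.318
  P(X=1) = 0.021 + 0.120 + 0.012 + 0.032 = 0.185
  P(X=2) = 0.015 + 0.004 + 0.154 + 0.049 = 0.222
  P(X=3) = 0.002 + 0.006 + 0.128 + 0.139 = 0.275
H(X) = -[0.318·log₂(0.318) + 0.185·log₂(0.185) + 0.222·log₂(0.222) + 0.275·log₂(0.275)]
  = 0.52562 + 0.45036 + 0.48204 + 0.51219 = 1.9702 bits

H(Y|X) = H(X,Y) - H(X) = 3.2796 - 1.9702 = 1.3094 bits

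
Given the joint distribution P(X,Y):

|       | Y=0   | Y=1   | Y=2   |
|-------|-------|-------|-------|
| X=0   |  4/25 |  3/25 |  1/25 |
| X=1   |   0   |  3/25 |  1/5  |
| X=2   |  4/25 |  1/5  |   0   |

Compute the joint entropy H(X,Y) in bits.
2.6947 bits

H(X,Y) = -Σ_{x,y} P(x,y) log₂ P(x,y). Per-cell terms -P(x,y)·log₂P(x,y):
  X=0: 0.42302, 0.36707, 0.18575
  X=1: 0.00000, 0.36707, 0.46439
  X=2: 0.42302, 0.46439, 0.00000
  (cells with P = 0 contribute 0)
Sum of the 9 terms: H(X,Y) = 2.6947 bits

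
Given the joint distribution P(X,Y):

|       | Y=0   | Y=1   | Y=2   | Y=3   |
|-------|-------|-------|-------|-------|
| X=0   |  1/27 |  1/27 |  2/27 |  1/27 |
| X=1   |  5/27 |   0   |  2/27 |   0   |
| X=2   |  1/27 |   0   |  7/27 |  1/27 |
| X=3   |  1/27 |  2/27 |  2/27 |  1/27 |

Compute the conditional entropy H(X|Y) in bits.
1.5687 bits

H(X|Y) = H(X,Y) - H(Y)

H(X,Y) = -Σ_{x,y} P(x,y) log₂ P(x,y). Per-cell terms -P(x,y)·log₂P(x,y):
  X=0: 0.17611, 0.17611, 0.27814, 0.17611
  X=1: 0.45055, 0.00000, 0.27814, 0.00000
  X=2: 0.17611, 0.00000, 0.50492, 0.17611
  X=3: 0.17611, 0.27814, 0.27814, 0.17611
  (cells with P = 0 contribute 0)
Sum of the 16 terms: H(X,Y) = 3.3008 bits

Marginal of Y (column sums):
  P(Y=0) = 1/27 + 5/27 + 1/27 + 1/27 = 8/27
  P(Y=1) = 1/27 + 0 + 0 + 2/27 = 1/9
  P(Y=2) = 2/27 + 2/27 + 7/27 + 2/27 = 13/27
  P(Y=3) = 1/27 + 0 + 1/27 + 1/27 = 1/9
H(Y) = -[(8/27)·log₂(8/27) + (1/9)·log₂(1/9) + (13/27)·log₂(13/27) + (1/9)·log₂(1/9)]
  = 0.51997 + 0.35221 + 0.50770 + 0.35221 = 1.7321 bits

H(X|Y) = H(X,Y) - H(Y) = 3.3008 - 1.7321 = 1.5687 bits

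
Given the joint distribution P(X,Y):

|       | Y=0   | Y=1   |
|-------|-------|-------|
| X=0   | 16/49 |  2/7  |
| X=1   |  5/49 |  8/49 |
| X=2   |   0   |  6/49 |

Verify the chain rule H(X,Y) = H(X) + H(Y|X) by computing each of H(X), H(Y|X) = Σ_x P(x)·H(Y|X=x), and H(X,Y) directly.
H(X) = 1.3122 bits, H(Y|X) = 0.8653 bits, H(X,Y) = 2.1775 bits

Marginal of X (row sums):
  P(X=0) = 16/49 + 2/7 = 30/49
  P(X=1) = 5/49 + 8/49 = 13/49
  P(X=2) = 0 + 6/49 = 6/49
H(X) = -[(30/49)·log₂(30/49) + (13/49)·log₂(13/49) + (6/49)·log₂(6/49)]
  = 0.43336 + 0.50787 + 0.37099 = 1.3122 bits

H(Y|X) = Σ_x P(x)·H(Y|X=x):
  X=0: P(X=0) = 30/49, P(Y|X=0) = (8/15, 7/15) → H(Y|X=0) = 0.99679
  X=1: P(X=1) = 13/49, P(Y|X=1) = (5/13, 8/13) → H(Y|X=1) = 0.96124
  X=2: P(X=2) = 6/49, P(Y|X=2) = (0, 1) → H(Y|X=2) = 0.00000
H(Y|X) = (30/49)·0.99679 + (13/49)·0.96124 + (6/49)·0.00000 = 0.8653 bits

H(X,Y) = -Σ_{x,y} P(x,y) log₂ P(x,y). Per-cell terms -P(x,y)·log₂P(x,y):
  X=0: 0.52725, 0.51639
  X=1: 0.33600, 0.42689
  X=2: 0.00000, 0.37099
  (cells with P = 0 contribute 0)
Sum of the 6 terms: H(X,Y) = 2.1775 bits

Chain rule check:
  H(X) + H(Y|X) = 1.3122 + 0.8653 = 2.1775 bits
  H(X,Y) = 2.1775 bits
✓ Chain rule verified.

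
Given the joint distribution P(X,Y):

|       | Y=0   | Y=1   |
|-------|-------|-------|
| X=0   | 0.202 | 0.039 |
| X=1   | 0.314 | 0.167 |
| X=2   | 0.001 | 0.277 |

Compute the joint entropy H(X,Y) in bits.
2.1276 bits

H(X,Y) = -Σ_{x,y} P(x,y) log₂ P(x,y). Per-cell terms -P(x,y)·log₂P(x,y):
  X=0: 0.46613, 0.18253
  X=1: 0.52475, 0.43121
  X=2: 0.00997, 0.51302
Sum of the 6 terms: H(X,Y) = 2.1276 bits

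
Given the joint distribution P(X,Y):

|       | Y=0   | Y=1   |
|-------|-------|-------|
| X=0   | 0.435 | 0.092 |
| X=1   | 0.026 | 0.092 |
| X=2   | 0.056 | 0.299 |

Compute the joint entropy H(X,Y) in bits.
2.0463 bits

H(X,Y) = -Σ_{x,y} P(x,y) log₂ P(x,y). Per-cell terms -P(x,y)·log₂P(x,y):
  X=0: 0.52240, 0.31668
  X=1: 0.13690, 0.31668
  X=2: 0.23287, 0.52079
Sum of the 6 terms: H(X,Y) = 2.0463 bits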